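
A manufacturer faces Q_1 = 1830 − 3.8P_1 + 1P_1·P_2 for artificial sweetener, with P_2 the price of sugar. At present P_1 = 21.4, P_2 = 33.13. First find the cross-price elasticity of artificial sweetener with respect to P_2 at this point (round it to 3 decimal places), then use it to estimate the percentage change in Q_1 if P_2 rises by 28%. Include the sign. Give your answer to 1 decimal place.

At P_1 = 21.4, P_2 = 33.13: Q_1 = 2457.662.
∂Q_1/∂P_2 = 1P_1 = 21.4000.
ε = (∂Q_1/∂P_2)(P_2/Q_1) = 21.4000 × 33.13/2457.662 ≈ 0.288.
%ΔQ_1 ≈ ε × %ΔP_2 = 0.288 × (28%) = 8.1%.

8.1%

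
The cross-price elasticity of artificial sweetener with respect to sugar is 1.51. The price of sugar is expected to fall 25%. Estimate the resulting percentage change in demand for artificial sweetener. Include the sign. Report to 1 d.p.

-37.8%

%ΔQ ≈ ε × %ΔP of sugar = 1.51 × (-25%) = -37.8%.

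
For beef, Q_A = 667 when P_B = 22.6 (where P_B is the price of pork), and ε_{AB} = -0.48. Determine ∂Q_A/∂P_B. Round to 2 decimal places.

ε = (∂Q_A/∂P_B)·(P_B/Q_A) ⇒ ∂Q_A/∂P_B = ε·Q_A/P_B = -0.48 × 667/22.6 ≈ -14.17.

-14.17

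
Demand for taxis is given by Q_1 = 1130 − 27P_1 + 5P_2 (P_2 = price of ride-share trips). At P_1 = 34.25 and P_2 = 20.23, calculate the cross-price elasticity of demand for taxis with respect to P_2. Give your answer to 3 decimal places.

At P_1 = 34.25 and P_2 = 20.23: Q_1 = 306.4.
∂Q_1/∂P_2 = 5.
ε = (∂Q_1/∂P_2)(P_2/Q_1) = 5 × (20.23/306.4) ≈ 0.330.

0.330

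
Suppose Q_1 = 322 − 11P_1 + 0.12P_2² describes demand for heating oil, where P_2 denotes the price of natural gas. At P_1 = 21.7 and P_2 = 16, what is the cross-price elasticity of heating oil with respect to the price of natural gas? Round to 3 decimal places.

At P_1 = 21.7 and P_2 = 16: Q_1 = 114.02.
∂Q_1/∂P_2 = 0.24P_2 = 0.24(16) = 3.8400.
ε = (∂Q_1/∂P_2)(P_2/Q_1) = 3.8400 × (16/114.02) ≈ 0.539.

0.539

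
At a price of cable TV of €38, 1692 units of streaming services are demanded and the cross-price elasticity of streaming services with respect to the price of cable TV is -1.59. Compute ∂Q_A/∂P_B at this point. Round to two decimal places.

-70.80

ε = (∂Q_A/∂P_B)·(P_B/Q_A) ⇒ ∂Q_A/∂P_B = ε·Q_A/P_B = -1.59 × 1692/38 ≈ -70.80.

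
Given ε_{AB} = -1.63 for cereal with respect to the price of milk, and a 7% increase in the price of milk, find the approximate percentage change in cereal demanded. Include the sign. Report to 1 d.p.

%ΔQ ≈ ε × %ΔP of milk = -1.63 × (7%) = -11.4%.

-11.4%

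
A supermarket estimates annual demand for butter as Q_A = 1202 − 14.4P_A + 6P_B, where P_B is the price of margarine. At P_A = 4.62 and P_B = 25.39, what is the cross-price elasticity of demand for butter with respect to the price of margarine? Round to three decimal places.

At P_A = 4.62 and P_B = 25.39: Q_A = 1287.812.
∂Q_A/∂P_B = 6.
ε = (∂Q_A/∂P_B)(P_B/Q_A) = 6 × (25.39/1287.812) ≈ 0.118.
Since ε > 0, butter and margarine are substitutes.

0.118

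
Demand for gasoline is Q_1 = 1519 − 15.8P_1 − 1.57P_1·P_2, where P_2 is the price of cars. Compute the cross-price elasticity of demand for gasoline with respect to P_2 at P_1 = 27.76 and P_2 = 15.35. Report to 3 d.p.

At P_1 = 27.76 and P_2 = 15.35: Q_1 = 411.390.
∂Q_1/∂P_2 = -1.57P_1 = -1.57(27.76) = -43.5832.
ε = (∂Q_1/∂P_2)(P_2/Q_1) = -43.5832 × (15.35/411.390) ≈ -1.626.

-1.626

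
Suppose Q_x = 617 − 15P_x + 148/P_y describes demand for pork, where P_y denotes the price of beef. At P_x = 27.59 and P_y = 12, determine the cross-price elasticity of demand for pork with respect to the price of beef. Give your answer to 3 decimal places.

At P_x = 27.59 and P_y = 12: Q_x = 215.483.
∂Q_x/∂P_y = −148/P_y² = -1.0278.
ε = (∂Q_x/∂P_y)(P_y/Q_x) = -1.0278 × (12/215.483) ≈ -0.057.

-0.057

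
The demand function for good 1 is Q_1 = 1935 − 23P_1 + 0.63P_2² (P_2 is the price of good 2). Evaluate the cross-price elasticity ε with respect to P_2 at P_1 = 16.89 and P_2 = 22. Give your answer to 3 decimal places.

At P_1 = 16.89 and P_2 = 22: Q_1 = 1851.45.
∂Q_1/∂P_2 = 1.26P_2 = 1.26(22) = 27.7200.
ε = (∂Q_1/∂P_2)(P_2/Q_1) = 27.7200 × (22/1851.45) ≈ 0.329.

0.329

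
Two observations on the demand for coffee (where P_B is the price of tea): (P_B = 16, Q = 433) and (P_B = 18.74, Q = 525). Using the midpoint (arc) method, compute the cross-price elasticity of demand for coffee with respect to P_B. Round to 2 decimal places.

ΔQ_A = 525 − 433 = 92; ΔP_B = 18.74 − 16 = 2.74.
Midpoints: Q̄_A = 479.0, P̄_B = 17.37.
ε = (ΔQ_A/Q̄_A)/(ΔP_B/P̄_B) = (92/479.0)/(2.74/17.37) ≈ 1.22.

1.22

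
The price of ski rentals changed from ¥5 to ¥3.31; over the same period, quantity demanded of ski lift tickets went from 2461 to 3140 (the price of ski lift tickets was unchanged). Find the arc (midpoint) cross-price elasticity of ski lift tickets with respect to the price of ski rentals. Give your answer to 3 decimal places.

-0.596

ΔQ_A = 3140 − 2461 = 679; ΔP_B = 3.31 − 5 = -1.69.
Midpoints: Q̄_A = 2800.5, P̄_B = 4.16.
ε = (ΔQ_A/Q̄_A)/(ΔP_B/P̄_B) = (679/2800.5)/(-1.69/4.16) ≈ -0.596.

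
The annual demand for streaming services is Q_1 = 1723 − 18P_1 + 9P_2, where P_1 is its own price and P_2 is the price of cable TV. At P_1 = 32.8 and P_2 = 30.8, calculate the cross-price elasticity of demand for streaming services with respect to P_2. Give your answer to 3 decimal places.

0.197

At P_1 = 32.8 and P_2 = 30.8: Q_1 = 1409.8.
∂Q_1/∂P_2 = 9.
ε = (∂Q_1/∂P_2)(P_2/Q_1) = 9 × (30.8/1409.8) ≈ 0.197.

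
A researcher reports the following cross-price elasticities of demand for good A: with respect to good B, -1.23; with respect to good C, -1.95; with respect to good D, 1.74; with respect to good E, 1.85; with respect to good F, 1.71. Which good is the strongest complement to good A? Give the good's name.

Complements have ε < 0. The most negative value is -1.95 (good C).

good C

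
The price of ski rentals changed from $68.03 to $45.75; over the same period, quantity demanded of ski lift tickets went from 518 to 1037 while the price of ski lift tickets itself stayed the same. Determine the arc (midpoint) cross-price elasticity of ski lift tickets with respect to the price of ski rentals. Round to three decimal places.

-1.704

ΔQ_A = 1037 − 518 = 519; ΔP_B = 45.75 − 68.03 = -22.28.
Midpoints: Q̄_A = 777.5, P̄_B = 56.89.
ε = (ΔQ_A/Q̄_A)/(ΔP_B/P̄_B) = (519/777.5)/(-22.28/56.89) ≈ -1.704.
ε < 0: ski lift tickets and ski rentals are complements.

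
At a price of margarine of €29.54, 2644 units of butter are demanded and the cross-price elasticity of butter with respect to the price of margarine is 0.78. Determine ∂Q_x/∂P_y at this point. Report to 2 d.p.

69.81

ε = (∂Q_x/∂P_y)·(P_y/Q_x) ⇒ ∂Q_x/∂P_y = ε·Q_x/P_y = 0.78 × 2644/29.54 ≈ 69.81.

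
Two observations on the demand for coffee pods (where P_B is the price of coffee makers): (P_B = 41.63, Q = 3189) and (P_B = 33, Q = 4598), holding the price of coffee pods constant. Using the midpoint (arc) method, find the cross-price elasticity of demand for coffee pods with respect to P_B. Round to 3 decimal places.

-1.565

ΔQ_A = 4598 − 3189 = 1409; ΔP_B = 33 − 41.63 = -8.63.
Midpoints: Q̄_A = 3893.5, P̄_B = 37.31.
ε = (ΔQ_A/Q̄_A)/(ΔP_B/P̄_B) = (1409/3893.5)/(-8.63/37.31) ≈ -1.565.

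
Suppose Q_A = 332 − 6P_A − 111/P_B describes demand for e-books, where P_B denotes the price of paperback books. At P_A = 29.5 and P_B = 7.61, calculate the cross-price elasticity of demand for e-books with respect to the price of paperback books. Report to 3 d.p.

At P_A = 29.5 and P_B = 7.61: Q_A = 140.414.
∂Q_A/∂P_B = 111/P_B² = 1.9167.
ε = (∂Q_A/∂P_B)(P_B/Q_A) = 1.9167 × (7.61/140.414) ≈ 0.104.

0.104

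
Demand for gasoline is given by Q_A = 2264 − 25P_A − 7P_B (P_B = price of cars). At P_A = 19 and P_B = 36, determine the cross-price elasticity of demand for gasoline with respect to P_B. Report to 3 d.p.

-0.164

At P_A = 19 and P_B = 36: Q_A = 1537.
∂Q_A/∂P_B = -7.
ε = (∂Q_A/∂P_B)(P_B/Q_A) = -7 × (36/1537) ≈ -0.164.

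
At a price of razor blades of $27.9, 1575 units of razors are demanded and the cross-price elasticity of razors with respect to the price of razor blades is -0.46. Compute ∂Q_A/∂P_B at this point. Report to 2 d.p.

ε = (∂Q_A/∂P_B)·(P_B/Q_A) ⇒ ∂Q_A/∂P_B = ε·Q_A/P_B = -0.46 × 1575/27.9 ≈ -25.97.

-25.97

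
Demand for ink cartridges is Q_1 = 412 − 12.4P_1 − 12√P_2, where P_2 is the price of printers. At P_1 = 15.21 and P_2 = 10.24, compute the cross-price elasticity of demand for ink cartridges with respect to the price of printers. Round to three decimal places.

-0.104

At P_1 = 15.21 and P_2 = 10.24: Q_1 = 184.996.
∂Q_1/∂P_2 = -12/(2√P_2) = -12/(2√10.24) = -1.8750.
ε = (∂Q_1/∂P_2)(P_2/Q_1) = -1.8750 × (10.24/184.996) ≈ -0.104.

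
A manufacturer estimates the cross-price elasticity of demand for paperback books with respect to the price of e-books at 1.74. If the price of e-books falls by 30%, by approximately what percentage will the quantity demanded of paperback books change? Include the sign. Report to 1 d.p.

%ΔQ ≈ ε × %ΔP of e-books = 1.74 × (-30%) = -52.2%.
Demand for paperback books falls by about 52.2%.

-52.2%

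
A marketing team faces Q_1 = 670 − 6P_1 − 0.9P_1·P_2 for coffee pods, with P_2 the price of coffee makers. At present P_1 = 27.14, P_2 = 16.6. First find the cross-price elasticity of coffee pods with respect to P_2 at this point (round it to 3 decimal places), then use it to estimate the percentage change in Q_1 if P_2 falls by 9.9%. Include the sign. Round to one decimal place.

At P_1 = 27.14, P_2 = 16.6: Q_1 = 101.688.
∂Q_1/∂P_2 = -0.9P_1 = -24.4260.
ε = (∂Q_1/∂P_2)(P_2/Q_1) = -24.4260 × 16.6/101.688 ≈ -3.987.
%ΔQ_1 ≈ ε × %ΔP_2 = -3.987 × (-9.9%) = 39.5%.

39.5%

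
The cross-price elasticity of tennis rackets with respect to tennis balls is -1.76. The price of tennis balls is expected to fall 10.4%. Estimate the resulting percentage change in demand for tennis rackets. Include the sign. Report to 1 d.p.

%ΔQ ≈ ε × %ΔP of tennis balls = -1.76 × (-10.4%) = 18.3%.
Demand for tennis rackets rises by about 18.3%.

18.3%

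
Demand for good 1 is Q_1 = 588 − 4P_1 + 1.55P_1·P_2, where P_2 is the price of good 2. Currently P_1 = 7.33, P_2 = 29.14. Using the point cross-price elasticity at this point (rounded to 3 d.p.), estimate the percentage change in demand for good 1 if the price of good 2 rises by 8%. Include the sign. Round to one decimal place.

At P_1 = 7.33, P_2 = 29.14: Q_1 = 889.754.
∂Q_1/∂P_2 = 1.55P_1 = 11.3615.
ε = (∂Q_1/∂P_2)(P_2/Q_1) = 11.3615 × 29.14/889.754 ≈ 0.372.
%ΔQ_1 ≈ ε × %ΔP_2 = 0.372 × (8%) = 3.0%.

3.0%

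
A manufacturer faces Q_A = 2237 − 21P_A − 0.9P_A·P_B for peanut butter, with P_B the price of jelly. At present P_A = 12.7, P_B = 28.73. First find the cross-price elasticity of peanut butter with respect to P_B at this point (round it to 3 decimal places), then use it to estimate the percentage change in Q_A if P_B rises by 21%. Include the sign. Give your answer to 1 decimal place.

-4.2%

At P_A = 12.7, P_B = 28.73: Q_A = 1641.916.
∂Q_A/∂P_B = -0.9P_A = -11.4300.
ε = (∂Q_A/∂P_B)(P_B/Q_A) = -11.4300 × 28.73/1641.916 ≈ -0.200.
%ΔQ_A ≈ ε × %ΔP_B = -0.200 × (21%) = -4.2%.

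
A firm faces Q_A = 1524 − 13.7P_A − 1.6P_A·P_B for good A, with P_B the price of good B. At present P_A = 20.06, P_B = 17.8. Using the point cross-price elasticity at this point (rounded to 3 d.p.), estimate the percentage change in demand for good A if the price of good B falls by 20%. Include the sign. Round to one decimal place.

16.9%

At P_A = 20.06, P_B = 17.8: Q_A = 677.869.
∂Q_A/∂P_B = -1.6P_A = -32.0960.
ε = (∂Q_A/∂P_B)(P_B/Q_A) = -32.0960 × 17.8/677.869 ≈ -0.843.
%ΔQ_A ≈ ε × %ΔP_B = -0.843 × (-20%) = 16.9%.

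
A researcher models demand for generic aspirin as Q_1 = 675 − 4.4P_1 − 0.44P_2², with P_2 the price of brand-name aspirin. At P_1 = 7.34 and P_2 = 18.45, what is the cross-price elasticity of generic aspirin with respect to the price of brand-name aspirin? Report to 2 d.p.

At P_1 = 7.34 and P_2 = 18.45: Q_1 = 492.927.
∂Q_1/∂P_2 = -0.88P_2 = -0.88(18.45) = -16.2360.
ε = (∂Q_1/∂P_2)(P_2/Q_1) = -16.2360 × (18.45/492.927) ≈ -0.61.

-0.61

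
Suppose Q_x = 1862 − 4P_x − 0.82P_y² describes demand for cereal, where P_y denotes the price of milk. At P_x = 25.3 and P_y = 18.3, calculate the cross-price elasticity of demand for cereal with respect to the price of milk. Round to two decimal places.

-0.37

At P_x = 25.3 and P_y = 18.3: Q_x = 1486.190.
∂Q_x/∂P_y = -1.64P_y = -1.64(18.3) = -30.0120.
ε = (∂Q_x/∂P_y)(P_y/Q_x) = -30.0120 × (18.3/1486.190) ≈ -0.37.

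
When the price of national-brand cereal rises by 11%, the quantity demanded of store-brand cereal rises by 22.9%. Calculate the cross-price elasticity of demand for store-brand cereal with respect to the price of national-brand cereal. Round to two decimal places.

ε = (%ΔQ of store-brand cereal) / (%ΔP of national-brand cereal) = (22.9%) / (11%) ≈ 2.08.
Positive cross-price elasticity: substitutes.

2.08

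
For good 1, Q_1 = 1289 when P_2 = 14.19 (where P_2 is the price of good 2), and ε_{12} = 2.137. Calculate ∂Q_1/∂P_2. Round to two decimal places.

194.12

ε = (∂Q_1/∂P_2)·(P_2/Q_1) ⇒ ∂Q_1/∂P_2 = ε·Q_1/P_2 = 2.137 × 1289/14.19 ≈ 194.12.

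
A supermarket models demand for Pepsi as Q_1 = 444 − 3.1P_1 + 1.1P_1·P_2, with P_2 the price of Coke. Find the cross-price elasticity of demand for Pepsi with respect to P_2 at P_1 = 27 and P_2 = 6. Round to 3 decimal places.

0.331

At P_1 = 27 and P_2 = 6: Q_1 = 538.5.
∂Q_1/∂P_2 = 1.1P_1 = 1.1(27) = 29.7000.
ε = (∂Q_1/∂P_2)(P_2/Q_1) = 29.7000 × (6/538.5) ≈ 0.331.
ε > 0: substitutes.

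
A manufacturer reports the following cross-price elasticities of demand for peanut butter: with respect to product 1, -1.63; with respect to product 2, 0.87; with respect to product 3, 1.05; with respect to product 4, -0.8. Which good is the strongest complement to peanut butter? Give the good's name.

product 1

Complements have ε < 0. The most negative value is -1.63 (product 1).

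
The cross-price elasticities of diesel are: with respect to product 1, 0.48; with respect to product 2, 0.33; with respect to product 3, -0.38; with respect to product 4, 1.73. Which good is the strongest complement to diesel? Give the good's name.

Complements have ε < 0. The most negative value is -0.38 (product 3).

product 3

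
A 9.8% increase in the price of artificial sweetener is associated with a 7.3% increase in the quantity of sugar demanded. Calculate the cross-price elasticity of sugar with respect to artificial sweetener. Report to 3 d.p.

ε = (%ΔQ of sugar) / (%ΔP of artificial sweetener) = (7.3%) / (9.8%) ≈ 0.745.
Positive cross-price elasticity: substitutes.

0.745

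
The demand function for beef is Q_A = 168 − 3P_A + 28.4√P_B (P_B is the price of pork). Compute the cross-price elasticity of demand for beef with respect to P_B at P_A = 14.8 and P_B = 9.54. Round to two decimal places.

0.21

At P_A = 14.8 and P_B = 9.54: Q_A = 211.319.
∂Q_A/∂P_B = 28.4/(2√P_B) = 28.4/(2√9.54) = 4.5974.
ε = (∂Q_A/∂P_B)(P_B/Q_A) = 4.5974 × (9.54/211.319) ≈ 0.21.
ε > 0: substitutes.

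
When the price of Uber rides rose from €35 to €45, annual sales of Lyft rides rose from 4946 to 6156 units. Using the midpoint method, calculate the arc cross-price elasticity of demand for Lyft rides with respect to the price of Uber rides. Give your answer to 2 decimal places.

ΔQ_A = 6156 − 4946 = 1210; ΔP_B = 45 − 35 = 10.
Midpoints: Q̄_A = 5551.0, P̄_B = 40.00.
ε = (ΔQ_A/Q̄_A)/(ΔP_B/P̄_B) = (1210/5551.0)/(10/40.00) ≈ 0.87.

0.87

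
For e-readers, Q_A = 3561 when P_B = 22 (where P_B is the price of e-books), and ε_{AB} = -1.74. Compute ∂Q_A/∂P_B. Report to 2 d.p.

ε = (∂Q_A/∂P_B)·(P_B/Q_A) ⇒ ∂Q_A/∂P_B = ε·Q_A/P_B = -1.74 × 3561/22 ≈ -281.64.

-281.64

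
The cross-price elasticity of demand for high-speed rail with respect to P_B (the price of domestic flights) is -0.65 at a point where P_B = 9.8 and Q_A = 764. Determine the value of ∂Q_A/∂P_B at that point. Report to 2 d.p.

ε = (∂Q_A/∂P_B)·(P_B/Q_A) ⇒ ∂Q_A/∂P_B = ε·Q_A/P_B = -0.65 × 764/9.8 ≈ -50.67.

-50.67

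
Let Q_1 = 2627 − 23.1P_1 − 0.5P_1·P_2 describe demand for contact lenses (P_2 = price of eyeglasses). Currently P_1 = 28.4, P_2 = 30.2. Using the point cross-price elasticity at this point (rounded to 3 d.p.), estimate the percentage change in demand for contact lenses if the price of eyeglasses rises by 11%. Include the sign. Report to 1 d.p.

-3.1%

At P_1 = 28.4, P_2 = 30.2: Q_1 = 1542.12.
∂Q_1/∂P_2 = -0.5P_1 = -14.2000.
ε = (∂Q_1/∂P_2)(P_2/Q_1) = -14.2000 × 30.2/1542.12 ≈ -0.278.
%ΔQ_1 ≈ ε × %ΔP_2 = -0.278 × (11%) = -3.1%.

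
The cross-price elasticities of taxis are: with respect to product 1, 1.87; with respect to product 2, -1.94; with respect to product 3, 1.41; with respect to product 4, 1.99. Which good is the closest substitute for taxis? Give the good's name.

product 4

Substitutes have ε > 0. Among the positive values, 1.99 (product 4) is largest.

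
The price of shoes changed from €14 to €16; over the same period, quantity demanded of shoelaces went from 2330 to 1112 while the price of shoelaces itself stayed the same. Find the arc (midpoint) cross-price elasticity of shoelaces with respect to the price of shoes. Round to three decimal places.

ΔQ_A = 1112 − 2330 = -1218; ΔP_B = 16 − 14 = 2.
Midpoints: Q̄_A = 1721.0, P̄_B = 15.00.
ε = (ΔQ_A/Q̄_A)/(ΔP_B/P̄_B) = (-1218/1721.0)/(2/15.00) ≈ -5.308.

-5.308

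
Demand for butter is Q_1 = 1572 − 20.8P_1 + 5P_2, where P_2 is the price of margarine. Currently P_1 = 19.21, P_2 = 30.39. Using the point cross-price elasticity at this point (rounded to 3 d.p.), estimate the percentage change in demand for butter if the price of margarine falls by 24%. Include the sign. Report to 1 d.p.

At P_1 = 19.21, P_2 = 30.39: Q_1 = 1324.382.
∂Q_1/∂P_2 = 5.
ε = (∂Q_1/∂P_2)(P_2/Q_1) = 5.0000 × 30.39/1324.382 ≈ 0.115.
%ΔQ_1 ≈ ε × %ΔP_2 = 0.115 × (-24%) = -2.8%.

-2.8%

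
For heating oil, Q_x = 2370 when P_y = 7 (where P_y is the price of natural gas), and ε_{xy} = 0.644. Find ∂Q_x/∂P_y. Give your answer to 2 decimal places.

ε = (∂Q_x/∂P_y)·(P_y/Q_x) ⇒ ∂Q_x/∂P_y = ε·Q_x/P_y = 0.644 × 2370/7 ≈ 218.04.

218.04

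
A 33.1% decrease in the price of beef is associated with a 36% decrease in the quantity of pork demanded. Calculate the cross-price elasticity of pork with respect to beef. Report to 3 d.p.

ε = (%ΔQ of pork) / (%ΔP of beef) = (-36%) / (-33.1%) ≈ 1.088.

1.088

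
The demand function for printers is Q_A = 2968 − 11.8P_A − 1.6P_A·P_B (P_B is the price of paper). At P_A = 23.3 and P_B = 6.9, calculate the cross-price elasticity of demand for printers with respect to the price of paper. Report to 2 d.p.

At P_A = 23.3 and P_B = 6.9: Q_A = 2435.828.
∂Q_A/∂P_B = -1.6P_A = -1.6(23.3) = -37.2800.
ε = (∂Q_A/∂P_B)(P_B/Q_A) = -37.2800 × (6.9/2435.828) ≈ -0.11.
ε < 0: complements.

-0.11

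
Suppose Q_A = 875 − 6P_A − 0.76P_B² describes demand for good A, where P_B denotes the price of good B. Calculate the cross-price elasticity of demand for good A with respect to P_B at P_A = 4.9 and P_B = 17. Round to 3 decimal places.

-0.702

At P_A = 4.9 and P_B = 17: Q_A = 625.96.
∂Q_A/∂P_B = -1.52P_B = -1.52(17) = -25.8400.
ε = (∂Q_A/∂P_B)(P_B/Q_A) = -25.8400 × (17/625.96) ≈ -0.702.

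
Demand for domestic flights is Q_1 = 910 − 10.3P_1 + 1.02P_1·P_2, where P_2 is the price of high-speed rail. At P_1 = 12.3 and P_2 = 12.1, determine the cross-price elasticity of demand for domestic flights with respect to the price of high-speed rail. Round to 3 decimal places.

0.162

At P_1 = 12.3 and P_2 = 12.1: Q_1 = 935.117.
∂Q_1/∂P_2 = 1.02P_1 = 1.02(12.3) = 12.5460.
ε = (∂Q_1/∂P_2)(P_2/Q_1) = 12.5460 × (12.1/935.117) ≈ 0.162.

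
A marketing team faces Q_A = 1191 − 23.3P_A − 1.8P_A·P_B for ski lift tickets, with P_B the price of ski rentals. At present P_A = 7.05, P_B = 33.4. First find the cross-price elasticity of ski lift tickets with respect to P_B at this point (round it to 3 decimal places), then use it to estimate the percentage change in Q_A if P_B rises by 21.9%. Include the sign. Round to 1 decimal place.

At P_A = 7.05, P_B = 33.4: Q_A = 602.889.
∂Q_A/∂P_B = -1.8P_A = -12.6900.
ε = (∂Q_A/∂P_B)(P_B/Q_A) = -12.6900 × 33.4/602.889 ≈ -0.703.
%ΔQ_A ≈ ε × %ΔP_B = -0.703 × (21.9%) = -15.4%.

-15.4%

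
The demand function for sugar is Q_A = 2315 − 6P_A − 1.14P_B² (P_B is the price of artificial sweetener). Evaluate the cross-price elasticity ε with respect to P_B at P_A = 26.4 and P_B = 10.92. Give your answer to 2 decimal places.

At P_A = 26.4 and P_B = 10.92: Q_A = 2020.659.
∂Q_A/∂P_B = -2.28P_B = -2.28(10.92) = -24.8976.
ε = (∂Q_A/∂P_B)(P_B/Q_A) = -24.8976 × (10.92/2020.659) ≈ -0.13.
ε < 0: complements.

-0.13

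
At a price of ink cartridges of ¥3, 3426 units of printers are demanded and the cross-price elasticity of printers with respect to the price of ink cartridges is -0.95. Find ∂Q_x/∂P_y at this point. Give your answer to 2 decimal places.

ε = (∂Q_x/∂P_y)·(P_y/Q_x) ⇒ ∂Q_x/∂P_y = ε·Q_x/P_y = -0.95 × 3426/3 ≈ -1084.90.

-1084.90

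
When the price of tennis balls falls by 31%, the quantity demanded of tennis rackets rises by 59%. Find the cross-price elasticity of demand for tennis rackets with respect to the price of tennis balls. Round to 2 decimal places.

ε = (%ΔQ of tennis rackets) / (%ΔP of tennis balls) = (59%) / (-31%) ≈ -1.90.

-1.90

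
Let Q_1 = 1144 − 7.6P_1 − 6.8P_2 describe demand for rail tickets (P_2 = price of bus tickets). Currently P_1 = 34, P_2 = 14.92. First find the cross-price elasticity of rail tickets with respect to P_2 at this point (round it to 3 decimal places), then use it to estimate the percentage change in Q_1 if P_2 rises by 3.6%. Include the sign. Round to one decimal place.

-0.5%

At P_1 = 34, P_2 = 14.92: Q_1 = 784.144.
∂Q_1/∂P_2 = -6.8.
ε = (∂Q_1/∂P_2)(P_2/Q_1) = -6.8000 × 14.92/784.144 ≈ -0.129.
%ΔQ_1 ≈ ε × %ΔP_2 = -0.129 × (3.6%) = -0.5%.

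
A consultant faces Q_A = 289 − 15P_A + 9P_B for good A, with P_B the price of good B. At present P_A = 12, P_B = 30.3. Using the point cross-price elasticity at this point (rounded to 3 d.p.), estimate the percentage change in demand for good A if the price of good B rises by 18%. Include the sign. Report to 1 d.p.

At P_A = 12, P_B = 30.3: Q_A = 381.7.
∂Q_A/∂P_B = 9.
ε = (∂Q_A/∂P_B)(P_B/Q_A) = 9.0000 × 30.3/381.7 ≈ 0.714.
%ΔQ_A ≈ ε × %ΔP_B = 0.714 × (18%) = 12.9%.

12.9%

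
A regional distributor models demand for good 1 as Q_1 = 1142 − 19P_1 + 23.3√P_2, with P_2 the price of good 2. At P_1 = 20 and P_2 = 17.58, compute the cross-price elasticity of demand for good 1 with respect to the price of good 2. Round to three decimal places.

0.057

At P_1 = 20 and P_2 = 17.58: Q_1 = 859.693.
∂Q_1/∂P_2 = 23.3/(2√P_2) = 23.3/(2√17.58) = 2.7785.
ε = (∂Q_1/∂P_2)(P_2/Q_1) = 2.7785 × (17.58/859.693) ≈ 0.057.
ε > 0: substitutes.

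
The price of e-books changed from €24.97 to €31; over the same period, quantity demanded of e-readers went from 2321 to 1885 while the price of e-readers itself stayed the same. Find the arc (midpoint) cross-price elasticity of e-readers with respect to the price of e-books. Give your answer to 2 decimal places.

-0.96

ΔQ_A = 1885 − 2321 = -436; ΔP_B = 31 − 24.97 = 6.03.
Midpoints: Q̄_A = 2103.0, P̄_B = 27.98.
ε = (ΔQ_A/Q̄_A)/(ΔP_B/P̄_B) = (-436/2103.0)/(6.03/27.98) ≈ -0.96.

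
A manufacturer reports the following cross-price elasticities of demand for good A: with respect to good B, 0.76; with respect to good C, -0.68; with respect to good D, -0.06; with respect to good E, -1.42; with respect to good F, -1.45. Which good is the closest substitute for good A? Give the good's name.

Substitutes have ε > 0. Among the positive values, 0.76 (good B) is largest.

good B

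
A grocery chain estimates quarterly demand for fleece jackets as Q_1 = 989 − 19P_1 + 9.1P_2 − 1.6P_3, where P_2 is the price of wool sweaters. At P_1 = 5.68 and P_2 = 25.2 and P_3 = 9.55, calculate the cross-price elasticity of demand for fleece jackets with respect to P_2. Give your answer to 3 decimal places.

0.209

At P_1 = 5.68 and P_2 = 25.2 and P_3 = 9.55: Q_1 = 1095.12.
∂Q_1/∂P_2 = 9.1.
ε = (∂Q_1/∂P_2)(P_2/Q_1) = 9.1 × (25.2/1095.12) ≈ 0.209.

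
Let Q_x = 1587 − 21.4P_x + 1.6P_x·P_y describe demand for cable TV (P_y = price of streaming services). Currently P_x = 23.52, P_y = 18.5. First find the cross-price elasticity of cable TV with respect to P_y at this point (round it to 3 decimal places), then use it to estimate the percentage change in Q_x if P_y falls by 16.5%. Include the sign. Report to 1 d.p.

At P_x = 23.52, P_y = 18.5: Q_x = 1779.864.
∂Q_x/∂P_y = 1.6P_x = 37.6320.
ε = (∂Q_x/∂P_y)(P_y/Q_x) = 37.6320 × 18.5/1779.864 ≈ 0.391.
%ΔQ_x ≈ ε × %ΔP_y = 0.391 × (-16.5%) = -6.5%.

-6.5%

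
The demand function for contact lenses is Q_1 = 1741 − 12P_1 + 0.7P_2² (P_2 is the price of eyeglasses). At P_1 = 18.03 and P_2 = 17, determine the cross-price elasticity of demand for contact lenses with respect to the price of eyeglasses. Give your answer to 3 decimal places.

0.234

At P_1 = 18.03 and P_2 = 17: Q_1 = 1726.94.
∂Q_1/∂P_2 = 1.4P_2 = 1.4(17) = 23.8000.
ε = (∂Q_1/∂P_2)(P_2/Q_1) = 23.8000 × (17/1726.94) ≈ 0.234.
ε > 0: substitutes.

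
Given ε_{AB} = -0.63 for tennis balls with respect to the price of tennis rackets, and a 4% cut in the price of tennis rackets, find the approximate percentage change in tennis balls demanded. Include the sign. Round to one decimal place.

2.5%

%ΔQ ≈ ε × %ΔP of tennis rackets = -0.63 × (-4%) = 2.5%.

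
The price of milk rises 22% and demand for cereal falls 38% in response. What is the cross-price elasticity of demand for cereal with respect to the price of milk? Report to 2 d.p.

-1.73

ε = (%ΔQ of cereal) / (%ΔP of milk) = (-38%) / (22%) ≈ -1.73.
Negative cross-price elasticity: complements.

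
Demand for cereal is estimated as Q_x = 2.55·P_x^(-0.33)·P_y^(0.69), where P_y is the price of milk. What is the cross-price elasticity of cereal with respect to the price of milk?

In a log-linear (constant-elasticity) demand function, the coefficient on the exponent of P_y is the cross-price elasticity.
ε = 0.69. Positive, so cereal and milk are substitutes.

0.69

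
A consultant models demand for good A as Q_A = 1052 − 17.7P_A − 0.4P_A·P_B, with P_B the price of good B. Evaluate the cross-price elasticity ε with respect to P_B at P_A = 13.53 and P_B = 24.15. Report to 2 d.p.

At P_A = 13.53 and P_B = 24.15: Q_A = 681.819.
∂Q_A/∂P_B = -0.4P_A = -0.4(13.53) = -5.4120.
ε = (∂Q_A/∂P_B)(P_B/Q_A) = -5.4120 × (24.15/681.819) ≈ -0.19.
ε < 0: complements.

-0.19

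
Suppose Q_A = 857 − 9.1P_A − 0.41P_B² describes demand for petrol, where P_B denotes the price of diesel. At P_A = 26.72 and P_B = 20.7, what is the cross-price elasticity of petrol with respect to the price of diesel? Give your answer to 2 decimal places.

At P_A = 26.72 and P_B = 20.7: Q_A = 438.167.
∂Q_A/∂P_B = -0.82P_B = -0.82(20.7) = -16.9740.
ε = (∂Q_A/∂P_B)(P_B/Q_A) = -16.9740 × (20.7/438.167) ≈ -0.80.

-0.80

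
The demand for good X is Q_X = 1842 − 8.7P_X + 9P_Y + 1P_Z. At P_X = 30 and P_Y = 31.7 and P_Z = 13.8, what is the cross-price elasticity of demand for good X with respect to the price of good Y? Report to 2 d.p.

At P_X = 30 and P_Y = 31.7 and P_Z = 13.8: Q_X = 1880.1.
∂Q_X/∂P_Y = 9.
ε = (∂Q_X/∂P_Y)(P_Y/Q_X) = 9 × (31.7/1880.1) ≈ 0.15.

0.15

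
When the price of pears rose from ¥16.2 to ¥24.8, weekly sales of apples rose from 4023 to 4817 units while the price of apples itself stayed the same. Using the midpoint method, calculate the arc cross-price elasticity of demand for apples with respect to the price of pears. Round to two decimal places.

ΔQ_A = 4817 − 4023 = 794; ΔP_B = 24.8 − 16.2 = 8.6.
Midpoints: Q̄_A = 4420.0, P̄_B = 20.50.
ε = (ΔQ_A/Q̄_A)/(ΔP_B/P̄_B) = (794/4420.0)/(8.6/20.50) ≈ 0.43.

0.43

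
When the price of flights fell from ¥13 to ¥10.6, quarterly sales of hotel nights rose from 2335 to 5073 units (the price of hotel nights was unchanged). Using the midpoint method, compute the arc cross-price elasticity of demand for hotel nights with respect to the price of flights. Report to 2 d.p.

-3.63

ΔQ_A = 5073 − 2335 = 2738; ΔP_B = 10.6 − 13 = -2.4.
Midpoints: Q̄_A = 3704.0, P̄_B = 11.80.
ε = (ΔQ_A/Q̄_A)/(ΔP_B/P̄_B) = (2738/3704.0)/(-2.4/11.80) ≈ -3.63.
ε < 0: hotel nights and flights are complements.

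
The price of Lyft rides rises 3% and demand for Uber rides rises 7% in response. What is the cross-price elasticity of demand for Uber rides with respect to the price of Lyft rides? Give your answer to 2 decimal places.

2.33

ε = (%ΔQ of Uber rides) / (%ΔP of Lyft rides) = (7%) / (3%) ≈ 2.33.
Positive cross-price elasticity: substitutes.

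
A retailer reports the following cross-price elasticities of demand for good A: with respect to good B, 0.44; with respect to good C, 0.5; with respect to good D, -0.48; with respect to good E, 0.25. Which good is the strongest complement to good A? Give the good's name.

good D

Complements have ε < 0. The most negative value is -0.48 (good D).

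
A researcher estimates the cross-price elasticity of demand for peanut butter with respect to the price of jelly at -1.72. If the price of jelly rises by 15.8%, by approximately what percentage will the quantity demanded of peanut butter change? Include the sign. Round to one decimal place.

-27.2%

%ΔQ ≈ ε × %ΔP of jelly = -1.72 × (15.8%) = -27.2%.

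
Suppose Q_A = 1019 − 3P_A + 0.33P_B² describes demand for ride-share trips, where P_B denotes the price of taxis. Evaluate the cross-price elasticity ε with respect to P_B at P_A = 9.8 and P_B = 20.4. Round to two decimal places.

At P_A = 9.8 and P_B = 20.4: Q_A = 1126.933.
∂Q_A/∂P_B = 0.66P_B = 0.66(20.4) = 13.4640.
ε = (∂Q_A/∂P_B)(P_B/Q_A) = 13.4640 × (20.4/1126.933) ≈ 0.24.

0.24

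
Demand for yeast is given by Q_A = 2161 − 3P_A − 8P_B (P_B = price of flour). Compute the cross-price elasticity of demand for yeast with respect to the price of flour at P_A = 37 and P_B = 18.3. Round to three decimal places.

-0.077

At P_A = 37 and P_B = 18.3: Q_A = 1903.6.
∂Q_A/∂P_B = -8.
ε = (∂Q_A/∂P_B)(P_B/Q_A) = -8 × (18.3/1903.6) ≈ -0.077.
Since ε < 0, yeast and flour are complements.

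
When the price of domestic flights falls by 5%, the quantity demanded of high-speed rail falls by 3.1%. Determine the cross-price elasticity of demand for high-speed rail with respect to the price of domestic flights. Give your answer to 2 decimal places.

ε = (%ΔQ of high-speed rail) / (%ΔP of domestic flights) = (-3.1%) / (-5%) ≈ 0.62.
Positive cross-price elasticity: substitutes.

0.62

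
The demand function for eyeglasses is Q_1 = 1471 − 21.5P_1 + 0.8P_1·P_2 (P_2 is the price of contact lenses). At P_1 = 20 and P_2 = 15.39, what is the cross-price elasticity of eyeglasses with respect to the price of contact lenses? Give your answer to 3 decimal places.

At P_1 = 20 and P_2 = 15.39: Q_1 = 1287.24.
∂Q_1/∂P_2 = 0.8P_1 = 0.8(20) = 16.0000.
ε = (∂Q_1/∂P_2)(P_2/Q_1) = 16.0000 × (15.39/1287.24) ≈ 0.191.
ε > 0: substitutes.

0.191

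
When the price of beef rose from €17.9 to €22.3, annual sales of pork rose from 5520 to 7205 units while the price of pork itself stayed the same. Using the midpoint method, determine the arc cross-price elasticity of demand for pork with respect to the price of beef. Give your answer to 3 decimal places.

1.210

ΔQ_A = 7205 − 5520 = 1685; ΔP_B = 22.3 − 17.9 = 4.4.
Midpoints: Q̄_A = 6362.5, P̄_B = 20.10.
ε = (ΔQ_A/Q̄_A)/(ΔP_B/P̄_B) = (1685/6362.5)/(4.4/20.10) ≈ 1.210.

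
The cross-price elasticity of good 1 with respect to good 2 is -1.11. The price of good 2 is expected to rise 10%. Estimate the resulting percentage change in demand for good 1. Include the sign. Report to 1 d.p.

-11.1%

%ΔQ ≈ ε × %ΔP of good 2 = -1.11 × (10%) = -11.1%.
Demand for good 1 falls by about 11.1%.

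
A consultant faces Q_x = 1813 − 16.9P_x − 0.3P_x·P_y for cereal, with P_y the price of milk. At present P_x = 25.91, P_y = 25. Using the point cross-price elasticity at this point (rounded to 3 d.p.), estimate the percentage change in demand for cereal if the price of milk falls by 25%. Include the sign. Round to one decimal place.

At P_x = 25.91, P_y = 25: Q_x = 1180.796.
∂Q_x/∂P_y = -0.3P_x = -7.7730.
ε = (∂Q_x/∂P_y)(P_y/Q_x) = -7.7730 × 25/1180.796 ≈ -0.165.
%ΔQ_x ≈ ε × %ΔP_y = -0.165 × (-25%) = 4.1%.

4.1%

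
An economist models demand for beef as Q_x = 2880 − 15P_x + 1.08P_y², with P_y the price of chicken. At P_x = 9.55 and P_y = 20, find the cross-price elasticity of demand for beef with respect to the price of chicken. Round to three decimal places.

0.273

At P_x = 9.55 and P_y = 20: Q_x = 3168.75.
∂Q_x/∂P_y = 2.16P_y = 2.16(20) = 43.2000.
ε = (∂Q_x/∂P_y)(P_y/Q_x) = 43.2000 × (20/3168.75) ≈ 0.273.
ε > 0: substitutes.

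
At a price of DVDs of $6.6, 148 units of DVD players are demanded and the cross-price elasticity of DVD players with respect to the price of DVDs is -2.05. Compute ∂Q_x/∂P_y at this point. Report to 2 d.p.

ε = (∂Q_x/∂P_y)·(P_y/Q_x) ⇒ ∂Q_x/∂P_y = ε·Q_x/P_y = -2.05 × 148/6.6 ≈ -45.97.

-45.97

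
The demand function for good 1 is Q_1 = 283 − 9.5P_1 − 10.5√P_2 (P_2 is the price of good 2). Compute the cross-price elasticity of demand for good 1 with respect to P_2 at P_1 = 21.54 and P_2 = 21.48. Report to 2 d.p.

-0.82

At P_1 = 21.54 and P_2 = 21.48: Q_1 = 29.706.
∂Q_1/∂P_2 = -10.5/(2√P_2) = -10.5/(2√21.48) = -1.1328.
ε = (∂Q_1/∂P_2)(P_2/Q_1) = -1.1328 × (21.48/29.706) ≈ -0.82.
ε < 0: complements.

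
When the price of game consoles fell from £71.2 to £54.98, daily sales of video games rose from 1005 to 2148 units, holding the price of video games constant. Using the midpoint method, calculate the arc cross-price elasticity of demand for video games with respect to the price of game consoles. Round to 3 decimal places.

ΔQ_A = 2148 − 1005 = 1143; ΔP_B = 54.98 − 71.2 = -16.22.
Midpoints: Q̄_A = 1576.5, P̄_B = 63.09.
ε = (ΔQ_A/Q̄_A)/(ΔP_B/P̄_B) = (1143/1576.5)/(-16.22/63.09) ≈ -2.820.

-2.820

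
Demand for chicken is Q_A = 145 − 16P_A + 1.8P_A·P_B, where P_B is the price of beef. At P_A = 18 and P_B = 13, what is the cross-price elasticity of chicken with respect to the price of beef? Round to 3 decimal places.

At P_A = 18 and P_B = 13: Q_A = 278.2.
∂Q_A/∂P_B = 1.8P_A = 1.8(18) = 32.4000.
ε = (∂Q_A/∂P_B)(P_B/Q_A) = 32.4000 × (13/278.2) ≈ 1.514.

1.514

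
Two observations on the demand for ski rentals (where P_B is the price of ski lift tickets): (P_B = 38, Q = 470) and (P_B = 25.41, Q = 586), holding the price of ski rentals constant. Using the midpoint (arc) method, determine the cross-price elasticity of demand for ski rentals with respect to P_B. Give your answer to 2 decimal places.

ΔQ_A = 586 − 470 = 116; ΔP_B = 25.41 − 38 = -12.59.
Midpoints: Q̄_A = 528.0, P̄_B = 31.70.
ε = (ΔQ_A/Q̄_A)/(ΔP_B/P̄_B) = (116/528.0)/(-12.59/31.70) ≈ -0.55.

-0.55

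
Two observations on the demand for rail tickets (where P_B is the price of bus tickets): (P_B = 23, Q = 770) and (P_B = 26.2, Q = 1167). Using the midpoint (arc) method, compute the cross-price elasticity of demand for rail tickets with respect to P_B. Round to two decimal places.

3.15

ΔQ_A = 1167 − 770 = 397; ΔP_B = 26.2 − 23 = 3.2.
Midpoints: Q̄_A = 968.5, P̄_B = 24.60.
ε = (ΔQ_A/Q̄_A)/(ΔP_B/P̄_B) = (397/968.5)/(3.2/24.60) ≈ 3.15.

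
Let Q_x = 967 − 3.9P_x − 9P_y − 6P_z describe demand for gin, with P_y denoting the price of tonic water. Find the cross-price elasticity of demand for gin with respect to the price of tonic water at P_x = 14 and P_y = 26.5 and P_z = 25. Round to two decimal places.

At P_x = 14 and P_y = 26.5 and P_z = 25: Q_x = 523.9.
∂Q_x/∂P_y = -9.
ε = (∂Q_x/∂P_y)(P_y/Q_x) = -9 × (26.5/523.9) ≈ -0.46.
Since ε < 0, gin and tonic water are complements.

-0.46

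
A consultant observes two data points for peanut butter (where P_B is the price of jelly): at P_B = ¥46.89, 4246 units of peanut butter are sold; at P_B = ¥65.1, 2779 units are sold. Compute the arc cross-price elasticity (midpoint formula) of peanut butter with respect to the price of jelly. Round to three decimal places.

-1.284

ΔQ_A = 2779 − 4246 = -1467; ΔP_B = 65.1 − 46.89 = 18.21.
Midpoints: Q̄_A = 3512.5, P̄_B = 55.99.
ε = (ΔQ_A/Q̄_A)/(ΔP_B/P̄_B) = (-1467/3512.5)/(18.21/55.99) ≈ -1.284.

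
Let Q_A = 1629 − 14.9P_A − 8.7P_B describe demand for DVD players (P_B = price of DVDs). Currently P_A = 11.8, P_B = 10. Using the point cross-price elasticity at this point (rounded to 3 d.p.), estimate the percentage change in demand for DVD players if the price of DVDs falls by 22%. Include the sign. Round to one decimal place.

1.4%

At P_A = 11.8, P_B = 10: Q_A = 1366.18.
∂Q_A/∂P_B = -8.7.
ε = (∂Q_A/∂P_B)(P_B/Q_A) = -8.7000 × 10/1366.18 ≈ -0.064.
%ΔQ_A ≈ ε × %ΔP_B = -0.064 × (-22%) = 1.4%.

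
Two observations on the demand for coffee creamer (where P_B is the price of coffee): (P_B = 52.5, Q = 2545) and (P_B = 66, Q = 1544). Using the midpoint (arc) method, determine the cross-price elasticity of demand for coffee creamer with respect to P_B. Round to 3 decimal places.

-2.149

ΔQ_A = 1544 − 2545 = -1001; ΔP_B = 66 − 52.5 = 13.5.
Midpoints: Q̄_A = 2044.5, P̄_B = 59.25.
ε = (ΔQ_A/Q̄_A)/(ΔP_B/P̄_B) = (-1001/2044.5)/(13.5/59.25) ≈ -2.149.
ε < 0: coffee creamer and coffee are complements.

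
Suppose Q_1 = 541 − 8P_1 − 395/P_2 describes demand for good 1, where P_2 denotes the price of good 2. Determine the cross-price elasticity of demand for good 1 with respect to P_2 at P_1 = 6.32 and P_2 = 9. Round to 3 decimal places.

At P_1 = 6.32 and P_2 = 9: Q_1 = 446.551.
∂Q_1/∂P_2 = 395/P_2² = 4.8765.
ε = (∂Q_1/∂P_2)(P_2/Q_1) = 4.8765 × (9/446.551) ≈ 0.098.
ε > 0: substitutes.

0.098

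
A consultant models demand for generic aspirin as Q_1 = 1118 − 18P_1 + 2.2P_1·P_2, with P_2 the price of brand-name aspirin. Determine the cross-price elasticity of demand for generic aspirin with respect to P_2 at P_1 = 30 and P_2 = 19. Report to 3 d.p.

0.684

At P_1 = 30 and P_2 = 19: Q_1 = 1832.
∂Q_1/∂P_2 = 2.2P_1 = 2.2(30) = 66.0000.
ε = (∂Q_1/∂P_2)(P_2/Q_1) = 66.0000 × (19/1832) ≈ 0.684.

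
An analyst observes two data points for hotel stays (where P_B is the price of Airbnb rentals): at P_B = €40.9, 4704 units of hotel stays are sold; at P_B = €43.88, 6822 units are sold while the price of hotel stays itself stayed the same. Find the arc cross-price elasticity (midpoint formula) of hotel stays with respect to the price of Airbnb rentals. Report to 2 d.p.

ΔQ_A = 6822 − 4704 = 2118; ΔP_B = 43.88 − 40.9 = 2.98.
Midpoints: Q̄_A = 5763.0, P̄_B = 42.39.
ε = (ΔQ_A/Q̄_A)/(ΔP_B/P̄_B) = (2118/5763.0)/(2.98/42.39) ≈ 5.23.
ε > 0: hotel stays and Airbnb rentals are substitutes.

5.23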